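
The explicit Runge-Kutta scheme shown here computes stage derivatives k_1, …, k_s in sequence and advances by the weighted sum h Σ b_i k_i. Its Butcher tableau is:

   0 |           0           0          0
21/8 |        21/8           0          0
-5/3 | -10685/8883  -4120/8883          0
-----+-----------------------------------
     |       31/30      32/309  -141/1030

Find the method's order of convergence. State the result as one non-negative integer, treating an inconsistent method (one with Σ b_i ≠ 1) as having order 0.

b = (31/30, 32/309, -141/1030)
c = (0, 21/8, -5/3)
Ac = (0, 0, -515/423)
Σ b_i: 31/30·1 + 32/309·1 + (-141/1030)·1 = 1 ✓
b·c: 32/309·21/8 + (-141/1030)·(-5/3) = 1/2 ✓
b·c²: 32/309·441/64 + (-141/1030)·25/9 = 1/3 ✓
b·Ac: (-141/1030)·(-515/423) = 1/6 ✓; 3 stages ⇒ order 3.

3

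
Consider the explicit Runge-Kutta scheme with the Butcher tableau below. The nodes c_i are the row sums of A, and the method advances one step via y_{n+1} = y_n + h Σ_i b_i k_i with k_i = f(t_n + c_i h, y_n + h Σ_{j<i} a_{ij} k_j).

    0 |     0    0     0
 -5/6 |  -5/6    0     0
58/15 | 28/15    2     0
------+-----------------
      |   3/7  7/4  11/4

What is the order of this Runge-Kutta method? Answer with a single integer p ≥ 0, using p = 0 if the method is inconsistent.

0

b = (3/7, 7/4, 11/4)
c = (0, -5/6, 58/15)
Ac = (0, 0, -5/3)
Σ b_i: 3/7·1 + 7/4·1 + 11/4·1 = 69/14 ≠ 1 ⇒ order 0.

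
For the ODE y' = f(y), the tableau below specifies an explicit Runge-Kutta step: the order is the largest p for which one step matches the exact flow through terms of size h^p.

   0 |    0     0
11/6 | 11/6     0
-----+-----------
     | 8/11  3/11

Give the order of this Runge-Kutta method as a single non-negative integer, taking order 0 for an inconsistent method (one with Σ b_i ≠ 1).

b = (8/11, 3/11)
c = (0, 11/6)
Σ b_i: 8/11·1 + 3/11·1 = 1 ✓
b·c: 3/11·11/6 = 1/2 ✓; 2 stages ⇒ order 2.

2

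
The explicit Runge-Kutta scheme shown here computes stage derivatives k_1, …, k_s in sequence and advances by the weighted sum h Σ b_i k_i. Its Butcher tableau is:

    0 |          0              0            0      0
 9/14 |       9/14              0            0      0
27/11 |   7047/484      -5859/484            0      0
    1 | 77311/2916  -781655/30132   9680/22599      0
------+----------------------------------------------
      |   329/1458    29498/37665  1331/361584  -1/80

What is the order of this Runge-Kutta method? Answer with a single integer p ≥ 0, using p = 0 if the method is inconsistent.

b = (329/1458, 29498/37665, 1331/361584, -1/80)
c = (0, 9/14, 27/11, 1)
Ac = (0, 0, -7533/968, -125/8)
Σ b_i: 329/1458·1 + 29498/37665·1 + 1331/361584·1 + (-1/80)·1 = 1 ✓
b·c: 29498/37665·9/14 + 1331/361584·27/11 + (-1/80)·1 = 1/2 ✓
b·c²: 29498/37665·81/196 + 1331/361584·729/121 + (-1/80)·1 = 1/3 ✓
b·Ac: 1331/361584·(-7533/968) + (-1/80)·(-125/8) = 1/6 ✓
b·c³: 29498/37665·729/2744 + 1331/361584·19683/1331 + (-1/80)·1 = 1/4 ✓
b·(c∘Ac): 1331/361584·(-203391/10648) + (-1/80)·(-125/8) = 1/8 ✓
b·Ac²: 1331/361584·(-67797/13552) + (-1/80)·(-2735/336) = 1/12 ✓
b·A²c: (-1/80)·(-10/3) = 1/24 ✓; 4 stages ⇒ order 4.

4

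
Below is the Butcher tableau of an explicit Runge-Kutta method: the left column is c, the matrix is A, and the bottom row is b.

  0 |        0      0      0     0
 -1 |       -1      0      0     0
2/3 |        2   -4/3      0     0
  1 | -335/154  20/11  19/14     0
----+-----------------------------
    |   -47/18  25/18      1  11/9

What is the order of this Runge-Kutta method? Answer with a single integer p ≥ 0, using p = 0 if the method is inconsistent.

b = (-47/18, 25/18, 1, 11/9)
c = (0, -1, 2/3, 1)
Ac = (0, 0, 4/3, -211/231)
Σ b_i: (-47/18)·1 + 25/18·1 + 1·1 + 11/9·1 = 1 ✓
b·c: 25/18·(-1) + 1·2/3 + 11/9·1 = 1/2 ✓
b·c²: 25/18·1 + 1·4/9 + 11/9·1 = 55/18 ≠ 1/3 ⇒ order 2.
b·Ac: 1·4/3 + 11/9·(-211/231) = 41/189 ≠ 1/6

2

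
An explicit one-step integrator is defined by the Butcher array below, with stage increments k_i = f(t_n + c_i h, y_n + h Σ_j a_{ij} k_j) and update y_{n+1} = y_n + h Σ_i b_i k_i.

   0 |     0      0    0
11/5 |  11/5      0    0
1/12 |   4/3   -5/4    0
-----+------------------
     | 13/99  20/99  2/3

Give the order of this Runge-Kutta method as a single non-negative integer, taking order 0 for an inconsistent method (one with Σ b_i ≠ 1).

2

b = (13/99, 20/99, 2/3)
c = (0, 11/5, 1/12)
Ac = (0, 0, -11/4)
Σ b_i: 13/99·1 + 20/99·1 + 2/3·1 = 1 ✓
b·c: 20/99·11/5 + 2/3·1/12 = 1/2 ✓
b·c²: 20/99·121/25 + 2/3·1/144 = 1061/1080 ≠ 1/3 ⇒ order 2.
b·Ac: 2/3·(-11/4) = -11/6 ≠ 1/6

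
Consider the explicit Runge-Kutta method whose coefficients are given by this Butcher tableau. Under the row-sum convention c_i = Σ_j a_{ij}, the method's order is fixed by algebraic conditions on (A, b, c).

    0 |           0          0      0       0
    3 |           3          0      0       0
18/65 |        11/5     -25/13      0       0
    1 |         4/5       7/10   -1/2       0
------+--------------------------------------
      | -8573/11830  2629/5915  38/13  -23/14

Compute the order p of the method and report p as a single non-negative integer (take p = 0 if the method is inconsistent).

b = (-8573/11830, 2629/5915, 38/13, -23/14)
c = (0, 3, 18/65, 1)
Ac = (0, 0, -75/13, 51/26)
Σ b_i: (-8573/11830)·1 + 2629/5915·1 + 38/13·1 + (-23/14)·1 = 1 ✓
b·c: 2629/5915·3 + 38/13·18/65 + (-23/14)·1 = 1/2 ✓
b·c²: 2629/5915·9 + 38/13·324/4225 + (-23/14)·1 = 1985023/768950 ≠ 1/3 ⇒ order 2.
b·Ac: 38/13·(-75/13) + (-23/14)·51/26 = -95049/4732 ≠ 1/6

2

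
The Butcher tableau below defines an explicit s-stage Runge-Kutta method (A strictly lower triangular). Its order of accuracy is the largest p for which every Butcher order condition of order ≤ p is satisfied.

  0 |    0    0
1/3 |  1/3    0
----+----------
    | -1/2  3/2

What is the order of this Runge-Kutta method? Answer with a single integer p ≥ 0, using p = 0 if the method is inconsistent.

2

b = (-1/2, 3/2)
c = (0, 1/3)
Σ b_i: (-1/2)·1 + 3/2·1 = 1 ✓
b·c: 3/2·1/3 = 1/2 ✓; 2 stages ⇒ order 2.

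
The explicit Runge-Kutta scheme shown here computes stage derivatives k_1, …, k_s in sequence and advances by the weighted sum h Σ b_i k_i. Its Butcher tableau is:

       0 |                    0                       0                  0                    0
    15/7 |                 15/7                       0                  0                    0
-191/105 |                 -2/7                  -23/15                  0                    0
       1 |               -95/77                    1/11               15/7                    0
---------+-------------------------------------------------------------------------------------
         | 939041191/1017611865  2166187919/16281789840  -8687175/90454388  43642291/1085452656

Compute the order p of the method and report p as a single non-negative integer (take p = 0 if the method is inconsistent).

3

b = (939041191/1017611865, 2166187919/16281789840, -8687175/90454388, 43642291/1085452656)
c = (0, 15/7, -191/105, 1)
Ac = (0, 0, -23/7, -1996/539)
Σ b_i: 939041191/1017611865·1 + 2166187919/16281789840·1 + (-8687175/90454388)·1 + 43642291/1085452656·1 = 1 ✓
b·c: 2166187919/16281789840·15/7 + (-8687175/90454388)·(-191/105) + 43642291/1085452656·1 = 1/2 ✓
b·c²: 2166187919/16281789840·225/49 + (-8687175/90454388)·36481/11025 + 43642291/1085452656·1 = 1/3 ✓
b·Ac: (-8687175/90454388)·(-23/7) + 43642291/1085452656·(-1996/539) = 1/6 ✓
b·c³: 2166187919/16281789840·3375/343 + (-8687175/90454388)·(-6967871/1157625) + 43642291/1085452656·1 = 192209820251/99725962770 ≠ 1/4 ⇒ order 3.
b·(c∘Ac): (-8687175/90454388)·4393/735 + 43642291/1085452656·(-1996/539) = -686594641/949771074 ≠ 1/8
b·Ac²: (-8687175/90454388)·(-345/49) + 43642291/1085452656·424916/56595 = 13934084513/14246566110 ≠ 1/12
b·A²c: 43642291/1085452656·(-345/49) = -102425785/361817552 ≠ 1/24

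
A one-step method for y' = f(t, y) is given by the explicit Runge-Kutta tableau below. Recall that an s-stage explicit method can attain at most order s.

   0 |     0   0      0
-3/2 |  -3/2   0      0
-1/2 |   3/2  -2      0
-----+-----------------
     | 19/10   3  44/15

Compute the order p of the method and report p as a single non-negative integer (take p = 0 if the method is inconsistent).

0

b = (19/10, 3, 44/15)
c = (0, -3/2, -1/2)
Ac = (0, 0, 3)
Σ b_i: 19/10·1 + 3·1 + 44/15·1 = 47/6 ≠ 1 ⇒ order 0.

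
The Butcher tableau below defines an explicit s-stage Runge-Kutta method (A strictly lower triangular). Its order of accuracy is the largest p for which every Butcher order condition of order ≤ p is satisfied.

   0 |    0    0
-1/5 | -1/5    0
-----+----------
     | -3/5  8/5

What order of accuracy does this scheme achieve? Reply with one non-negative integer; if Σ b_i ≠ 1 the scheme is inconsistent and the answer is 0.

b = (-3/5, 8/5)
c = (0, -1/5)
Σ b_i: (-3/5)·1 + 8/5·1 = 1 ✓
b·c: 8/5·(-1/5) = -8/25 ≠ 1/2 ⇒ order 1.

1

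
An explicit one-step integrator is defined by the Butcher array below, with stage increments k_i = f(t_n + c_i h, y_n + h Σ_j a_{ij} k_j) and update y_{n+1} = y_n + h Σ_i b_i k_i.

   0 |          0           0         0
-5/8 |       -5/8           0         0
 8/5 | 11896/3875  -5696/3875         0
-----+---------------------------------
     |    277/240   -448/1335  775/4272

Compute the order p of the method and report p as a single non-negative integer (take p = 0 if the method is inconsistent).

b = (277/240, -448/1335, 775/4272)
c = (0, -5/8, 8/5)
Ac = (0, 0, 712/775)
Σ b_i: 277/240·1 + (-448/1335)·1 + 775/4272·1 = 1 ✓
b·c: (-448/1335)·(-5/8) + 775/4272·8/5 = 1/2 ✓
b·c²: (-448/1335)·25/64 + 775/4272·64/25 = 1/3 ✓
b·Ac: 775/4272·712/775 = 1/6 ✓; 3 stages ⇒ order 3.

3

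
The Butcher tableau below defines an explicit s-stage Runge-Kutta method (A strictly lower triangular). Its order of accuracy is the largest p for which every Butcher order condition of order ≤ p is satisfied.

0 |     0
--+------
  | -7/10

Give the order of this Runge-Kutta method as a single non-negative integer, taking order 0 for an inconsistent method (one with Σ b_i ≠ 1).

0

b = (-7/10)
c = (0)
Σ b_i: (-7/10)·1 = -7/10 ≠ 1 ⇒ order 0.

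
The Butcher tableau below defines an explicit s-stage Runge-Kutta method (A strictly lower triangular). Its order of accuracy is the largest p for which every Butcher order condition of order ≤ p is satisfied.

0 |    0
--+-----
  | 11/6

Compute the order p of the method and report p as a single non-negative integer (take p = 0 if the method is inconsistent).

b = (11/6)
c = (0)
Σ b_i: 11/6·1 = 11/6 ≠ 1 ⇒ order 0.

0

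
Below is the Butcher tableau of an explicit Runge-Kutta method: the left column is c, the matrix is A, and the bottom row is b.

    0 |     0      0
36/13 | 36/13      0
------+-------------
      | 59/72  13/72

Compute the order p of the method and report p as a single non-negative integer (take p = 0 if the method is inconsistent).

b = (59/72, 13/72)
c = (0, 36/13)
Σ b_i: 59/72·1 + 13/72·1 = 1 ✓
b·c: 13/72·36/13 = 1/2 ✓; 2 stages ⇒ order 2.

2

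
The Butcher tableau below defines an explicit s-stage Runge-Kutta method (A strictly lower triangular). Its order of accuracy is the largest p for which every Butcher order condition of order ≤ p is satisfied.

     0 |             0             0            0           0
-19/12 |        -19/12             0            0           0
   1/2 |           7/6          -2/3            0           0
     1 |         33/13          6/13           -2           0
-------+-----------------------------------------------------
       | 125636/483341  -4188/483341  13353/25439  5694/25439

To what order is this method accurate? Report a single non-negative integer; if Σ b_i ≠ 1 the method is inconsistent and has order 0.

b = (125636/483341, -4188/483341, 13353/25439, 5694/25439)
c = (0, -19/12, 1/2, 1)
Ac = (0, 0, 19/18, -45/26)
Σ b_i: 125636/483341·1 + (-4188/483341)·1 + 13353/25439·1 + 5694/25439·1 = 1 ✓
b·c: (-4188/483341)·(-19/12) + 13353/25439·1/2 + 5694/25439·1 = 1/2 ✓
b·c²: (-4188/483341)·361/144 + 13353/25439·1/4 + 5694/25439·1 = 1/3 ✓
b·Ac: 13353/25439·19/18 + 5694/25439·(-45/26) = 1/6 ✓
b·c³: (-4188/483341)·(-6859/1728) + 13353/25439·1/8 + 5694/25439·1 = 1186279/3663216 ≠ 1/4 ⇒ order 3.
b·(c∘Ac): 13353/25439·19/36 + 5694/25439·(-45/26) = -33691/305268 ≠ 1/8
b·Ac²: 13353/25439·(-361/216) + 5694/25439·205/312 = -1337441/1831608 ≠ 1/12
b·A²c: 5694/25439·(-19/9) = -36062/76317 ≠ 1/24

3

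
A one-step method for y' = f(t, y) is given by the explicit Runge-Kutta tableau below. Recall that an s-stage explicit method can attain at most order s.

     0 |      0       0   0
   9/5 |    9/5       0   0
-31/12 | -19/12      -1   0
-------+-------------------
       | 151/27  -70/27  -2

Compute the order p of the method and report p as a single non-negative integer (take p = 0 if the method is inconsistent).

2

b = (151/27, -70/27, -2)
c = (0, 9/5, -31/12)
Ac = (0, 0, -9/5)
Σ b_i: 151/27·1 + (-70/27)·1 + (-2)·1 = 1 ✓
b·c: (-70/27)·9/5 + (-2)·(-31/12) = 1/2 ✓
b·c²: (-70/27)·81/25 + (-2)·961/144 = -7829/360 ≠ 1/3 ⇒ order 2.
b·Ac: (-2)·(-9/5) = 18/5 ≠ 1/6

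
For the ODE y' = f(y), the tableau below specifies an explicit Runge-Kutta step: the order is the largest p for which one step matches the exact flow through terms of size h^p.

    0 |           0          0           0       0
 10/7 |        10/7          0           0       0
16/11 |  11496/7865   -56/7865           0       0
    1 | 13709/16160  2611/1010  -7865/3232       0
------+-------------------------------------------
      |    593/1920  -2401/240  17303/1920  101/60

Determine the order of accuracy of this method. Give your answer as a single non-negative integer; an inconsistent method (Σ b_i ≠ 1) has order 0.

4

b = (593/1920, -2401/240, 17303/1920, 101/60)
c = (0, 10/7, 16/11, 1)
Ac = (0, 0, -16/1573, 31/202)
Σ b_i: 593/1920·1 + (-2401/240)·1 + 17303/1920·1 + 101/60·1 = 1 ✓
b·c: (-2401/240)·10/7 + 17303/1920·16/11 + 101/60·1 = 1/2 ✓
b·c²: (-2401/240)·100/49 + 17303/1920·256/121 + 101/60·1 = 1/3 ✓
b·Ac: 17303/1920·(-16/1573) + 101/60·31/202 = 1/6 ✓
b·c³: (-2401/240)·1000/343 + 17303/1920·4096/1331 + 101/60·1 = 1/4 ✓
b·(c∘Ac): 17303/1920·(-256/17303) + 101/60·31/202 = 1/8 ✓
b·Ac²: 17303/1920·(-160/11011) + 101/60·90/707 = 1/12 ✓
b·A²c: 101/60·5/202 = 1/24 ✓; 4 stages ⇒ order 4.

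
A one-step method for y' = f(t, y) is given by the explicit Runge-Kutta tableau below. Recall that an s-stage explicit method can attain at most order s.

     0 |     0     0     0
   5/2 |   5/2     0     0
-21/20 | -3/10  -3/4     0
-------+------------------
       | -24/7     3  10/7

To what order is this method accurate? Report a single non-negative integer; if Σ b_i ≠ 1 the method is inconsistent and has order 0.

b = (-24/7, 3, 10/7)
c = (0, 5/2, -21/20)
Ac = (0, 0, -15/8)
Σ b_i: (-24/7)·1 + 3·1 + 10/7·1 = 1 ✓
b·c: 3·5/2 + 10/7·(-21/20) = 6 ≠ 1/2 ⇒ order 1.

1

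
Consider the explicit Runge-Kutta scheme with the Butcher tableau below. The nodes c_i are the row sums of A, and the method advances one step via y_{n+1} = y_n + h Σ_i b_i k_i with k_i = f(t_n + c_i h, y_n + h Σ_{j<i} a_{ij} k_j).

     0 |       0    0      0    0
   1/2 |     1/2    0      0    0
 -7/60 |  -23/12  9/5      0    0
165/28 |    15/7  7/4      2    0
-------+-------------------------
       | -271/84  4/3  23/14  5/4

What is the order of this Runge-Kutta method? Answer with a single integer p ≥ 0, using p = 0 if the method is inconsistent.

b = (-271/84, 4/3, 23/14, 5/4)
c = (0, 1/2, -7/60, 165/28)
Ac = (0, 0, 9/10, 77/120)
Σ b_i: (-271/84)·1 + 4/3·1 + 23/14·1 + 5/4·1 = 1 ✓
b·c: 4/3·1/2 + 23/14·(-7/60) + 5/4·165/28 = 4391/560 ≠ 1/2 ⇒ order 1.

1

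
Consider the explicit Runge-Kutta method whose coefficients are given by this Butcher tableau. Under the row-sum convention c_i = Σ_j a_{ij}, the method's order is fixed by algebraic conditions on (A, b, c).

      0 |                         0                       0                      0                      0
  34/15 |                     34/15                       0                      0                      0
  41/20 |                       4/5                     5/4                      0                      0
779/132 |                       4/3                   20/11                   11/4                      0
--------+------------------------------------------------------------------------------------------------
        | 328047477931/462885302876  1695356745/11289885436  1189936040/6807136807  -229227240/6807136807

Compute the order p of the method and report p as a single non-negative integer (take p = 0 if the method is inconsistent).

b = (328047477931/462885302876, 1695356745/11289885436, 1189936040/6807136807, -229227240/6807136807)
c = (0, 34/15, 41/20, 779/132)
Ac = (0, 0, 17/6, 25763/2640)
Σ b_i: 328047477931/462885302876·1 + 1695356745/11289885436·1 + 1189936040/6807136807·1 + (-229227240/6807136807)·1 = 1 ✓
b·c: 1695356745/11289885436·34/15 + 1189936040/6807136807·41/20 + (-229227240/6807136807)·779/132 = 1/2 ✓
b·c²: 1695356745/11289885436·1156/225 + 1189936040/6807136807·1681/400 + (-229227240/6807136807)·606841/17424 = 1/3 ✓
b·Ac: 1189936040/6807136807·17/6 + (-229227240/6807136807)·25763/2640 = 1/6 ✓
b·c³: 1695356745/11289885436·39304/3375 + 1189936040/6807136807·68921/8000 + (-229227240/6807136807)·472729139/2299968 = -2008905244099/547891499100 ≠ 1/4 ⇒ order 3.
b·(c∘Ac): 1189936040/6807136807·697/120 + (-229227240/6807136807)·20069377/348480 = -1227302201/1328221816 ≠ 1/8
b·Ac²: 1189936040/6807136807·289/45 + (-229227240/6807136807)·3310289/158400 = 25038233021/59769981720 ≠ 1/12
b·A²c: (-229227240/6807136807)·187/24 = -1786062245/6807136807 ≠ 1/24

3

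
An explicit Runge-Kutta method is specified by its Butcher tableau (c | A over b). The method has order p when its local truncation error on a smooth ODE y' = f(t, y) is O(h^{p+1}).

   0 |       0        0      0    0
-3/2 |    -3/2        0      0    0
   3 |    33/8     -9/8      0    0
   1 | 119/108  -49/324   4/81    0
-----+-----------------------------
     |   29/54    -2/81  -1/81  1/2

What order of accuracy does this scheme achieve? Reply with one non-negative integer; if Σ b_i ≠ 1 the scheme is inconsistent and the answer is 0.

b = (29/54, -2/81, -1/81, 1/2)
c = (0, -3/2, 3, 1)
Ac = (0, 0, 27/16, 3/8)
Σ b_i: 29/54·1 + (-2/81)·1 + (-1/81)·1 + 1/2·1 = 1 ✓
b·c: (-2/81)·(-3/2) + (-1/81)·3 + 1/2·1 = 1/2 ✓
b·c²: (-2/81)·9/4 + (-1/81)·9 + 1/2·1 = 1/3 ✓
b·Ac: (-1/81)·27/16 + 1/2·3/8 = 1/6 ✓
b·c³: (-2/81)·(-27/8) + (-1/81)·27 + 1/2·1 = 1/4 ✓
b·(c∘Ac): (-1/81)·81/16 + 1/2·3/8 = 1/8 ✓
b·Ac²: (-1/81)·(-81/32) + 1/2·5/48 = 1/12 ✓
b·A²c: 1/2·1/12 = 1/24 ✓; 4 stages ⇒ order 4.

4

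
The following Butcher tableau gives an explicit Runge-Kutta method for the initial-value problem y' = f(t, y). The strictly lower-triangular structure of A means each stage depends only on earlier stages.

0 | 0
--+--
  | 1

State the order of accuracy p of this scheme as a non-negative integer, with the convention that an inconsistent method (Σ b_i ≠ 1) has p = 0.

1

b = (1)
c = (0)
Σ b_i: 1·1 = 1 ✓; 1 stage ⇒ order 1.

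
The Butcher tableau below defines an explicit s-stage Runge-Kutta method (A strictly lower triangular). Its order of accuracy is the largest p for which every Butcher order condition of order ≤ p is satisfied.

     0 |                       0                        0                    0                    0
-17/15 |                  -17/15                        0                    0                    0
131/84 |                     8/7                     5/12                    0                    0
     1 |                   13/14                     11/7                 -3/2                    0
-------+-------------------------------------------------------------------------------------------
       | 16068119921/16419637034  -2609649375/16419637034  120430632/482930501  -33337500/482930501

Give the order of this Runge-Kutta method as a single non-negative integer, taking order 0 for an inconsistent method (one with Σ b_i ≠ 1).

b = (16068119921/16419637034, -2609649375/16419637034, 120430632/482930501, -33337500/482930501)
c = (0, -17/15, 131/84, 1)
Ac = (0, 0, -17/36, -3461/840)
Σ b_i: 16068119921/16419637034·1 + (-2609649375/16419637034)·1 + 120430632/482930501·1 + (-33337500/482930501)·1 = 1 ✓
b·c: (-2609649375/16419637034)·(-17/15) + 120430632/482930501·131/84 + (-33337500/482930501)·1 = 1/2 ✓
b·c²: (-2609649375/16419637034)·289/225 + 120430632/482930501·17161/7056 + (-33337500/482930501)·1 = 1/3 ✓
b·Ac: 120430632/482930501·(-17/36) + (-33337500/482930501)·(-3461/840) = 1/6 ✓
b·c³: (-2609649375/16419637034)·(-4913/3375) + 120430632/482930501·2248091/592704 + (-33337500/482930501)·1 = 269730909017/243396972504 ≠ 1/4 ⇒ order 3.
b·(c∘Ac): 120430632/482930501·(-2227/3024) + (-33337500/482930501)·(-3461/840) = 438014576/4346374509 ≠ 1/8
b·Ac²: 120430632/482930501·289/540 + (-33337500/482930501)·(-574979/352800) = 299337653399/1216984862520 ≠ 1/12
b·A²c: (-33337500/482930501)·17/24 = -47228125/965861002 ≠ 1/24

3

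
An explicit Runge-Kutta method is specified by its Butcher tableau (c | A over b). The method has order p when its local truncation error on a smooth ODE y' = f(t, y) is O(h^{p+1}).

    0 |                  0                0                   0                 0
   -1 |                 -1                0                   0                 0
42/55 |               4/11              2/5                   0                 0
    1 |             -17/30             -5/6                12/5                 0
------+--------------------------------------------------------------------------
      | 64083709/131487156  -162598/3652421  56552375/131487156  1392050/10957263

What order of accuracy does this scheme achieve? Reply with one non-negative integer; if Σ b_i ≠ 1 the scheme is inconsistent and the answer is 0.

b = (64083709/131487156, -162598/3652421, 56552375/131487156, 1392050/10957263)
c = (0, -1, 42/55, 1)
Ac = (0, 0, -2/5, 4399/1650)
Σ b_i: 64083709/131487156·1 + (-162598/3652421)·1 + 56552375/131487156·1 + 1392050/10957263·1 = 1 ✓
b·c: (-162598/3652421)·(-1) + 56552375/131487156·42/55 + 1392050/10957263·1 = 1/2 ✓
b·c²: (-162598/3652421)·1 + 56552375/131487156·1764/3025 + 1392050/10957263·1 = 1/3 ✓
b·Ac: 56552375/131487156·(-2/5) + 1392050/10957263·4399/1650 = 1/6 ✓
b·c³: (-162598/3652421)·(-1) + 56552375/131487156·74088/166375 + 1392050/10957263·1 = 43762870/120529893 ≠ 1/4 ⇒ order 3.
b·(c∘Ac): 56552375/131487156·(-84/275) + 1392050/10957263·4399/1650 = 6815324/32871789 ≠ 1/8
b·Ac²: 56552375/131487156·2/5 + 1392050/10957263·51383/90750 = 294058957/1205298930 ≠ 1/12
b·A²c: 1392050/10957263·(-24/25) = -445456/3652421 ≠ 1/24

3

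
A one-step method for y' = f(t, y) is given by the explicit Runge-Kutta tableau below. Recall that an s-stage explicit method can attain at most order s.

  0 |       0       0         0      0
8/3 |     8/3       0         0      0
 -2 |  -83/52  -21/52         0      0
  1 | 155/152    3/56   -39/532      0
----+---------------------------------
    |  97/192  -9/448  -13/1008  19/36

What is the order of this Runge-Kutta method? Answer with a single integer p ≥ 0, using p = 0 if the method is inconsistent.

4

b = (97/192, -9/448, -13/1008, 19/36)
c = (0, 8/3, -2, 1)
Ac = (0, 0, -14/13, 11/38)
Σ b_i: 97/192·1 + (-9/448)·1 + (-13/1008)·1 + 19/36·1 = 1 ✓
b·c: (-9/448)·8/3 + (-13/1008)·(-2) + 19/36·1 = 1/2 ✓
b·c²: (-9/448)·64/9 + (-13/1008)·4 + 19/36·1 = 1/3 ✓
b·Ac: (-13/1008)·(-14/13) + 19/36·11/38 = 1/6 ✓
b·c³: (-9/448)·512/27 + (-13/1008)·(-8) + 19/36·1 = 1/4 ✓
b·(c∘Ac): (-13/1008)·28/13 + 19/36·11/38 = 1/8 ✓
b·Ac²: (-13/1008)·(-112/39) + 19/36·5/57 = 1/12 ✓
b·A²c: 19/36·3/38 = 1/24 ✓; 4 stages ⇒ order 4.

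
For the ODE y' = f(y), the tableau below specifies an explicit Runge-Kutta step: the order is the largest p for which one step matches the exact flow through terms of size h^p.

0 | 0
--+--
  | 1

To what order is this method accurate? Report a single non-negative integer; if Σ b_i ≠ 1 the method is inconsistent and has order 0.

1

b = (1)
c = (0)
Σ b_i: 1·1 = 1 ✓; 1 stage ⇒ order 1.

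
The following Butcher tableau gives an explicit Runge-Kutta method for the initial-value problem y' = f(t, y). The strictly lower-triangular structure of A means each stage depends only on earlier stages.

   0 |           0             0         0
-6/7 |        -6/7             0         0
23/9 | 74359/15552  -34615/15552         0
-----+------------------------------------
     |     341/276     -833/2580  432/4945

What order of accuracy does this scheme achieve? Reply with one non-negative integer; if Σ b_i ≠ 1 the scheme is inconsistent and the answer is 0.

b = (341/276, -833/2580, 432/4945)
c = (0, -6/7, 23/9)
Ac = (0, 0, 4945/2592)
Σ b_i: 341/276·1 + (-833/2580)·1 + 432/4945·1 = 1 ✓
b·c: (-833/2580)·(-6/7) + 432/4945·23/9 = 1/2 ✓
b·c²: (-833/2580)·36/49 + 432/4945·529/81 = 1/3 ✓
b·Ac: 432/4945·4945/2592 = 1/6 ✓; 3 stages ⇒ order 3.

3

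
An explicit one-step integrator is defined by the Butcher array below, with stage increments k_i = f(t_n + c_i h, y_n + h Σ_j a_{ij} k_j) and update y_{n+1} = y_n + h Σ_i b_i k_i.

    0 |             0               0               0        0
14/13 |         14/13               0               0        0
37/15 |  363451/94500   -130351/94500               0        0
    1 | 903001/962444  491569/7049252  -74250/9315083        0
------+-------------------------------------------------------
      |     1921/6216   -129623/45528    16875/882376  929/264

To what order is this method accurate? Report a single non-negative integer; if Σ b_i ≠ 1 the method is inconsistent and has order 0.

4

b = (1921/6216, -129623/45528, 16875/882376, 929/264)
c = (0, 14/13, 37/15, 1)
Ac = (0, 0, -10027/6750, 103/1858)
Σ b_i: 1921/6216·1 + (-129623/45528)·1 + 16875/882376·1 + 929/264·1 = 1 ✓
b·c: (-129623/45528)·14/13 + 16875/882376·37/15 + 929/264·1 = 1/2 ✓
b·c²: (-129623/45528)·196/169 + 16875/882376·1369/225 + 929/264·1 = 1/3 ✓
b·Ac: 16875/882376·(-10027/6750) + 929/264·103/1858 = 1/6 ✓
b·c³: (-129623/45528)·2744/2197 + 16875/882376·50653/3375 + 929/264·1 = 1/4 ✓
b·(c∘Ac): 16875/882376·(-370999/101250) + 929/264·103/1858 = 1/8 ✓
b·Ac²: 16875/882376·(-70189/43875) + 929/264·391/12077 = 1/12 ✓
b·A²c: 929/264·11/929 = 1/24 ✓; 4 stages ⇒ order 4.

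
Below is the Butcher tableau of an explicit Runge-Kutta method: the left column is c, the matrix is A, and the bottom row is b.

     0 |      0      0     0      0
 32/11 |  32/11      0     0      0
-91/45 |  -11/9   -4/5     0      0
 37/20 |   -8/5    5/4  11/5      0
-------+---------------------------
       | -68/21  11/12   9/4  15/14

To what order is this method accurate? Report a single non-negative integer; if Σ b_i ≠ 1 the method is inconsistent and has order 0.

1

b = (-68/21, 11/12, 9/4, 15/14)
c = (0, 32/11, -91/45, 37/20)
Ac = (0, 0, -128/55, -2011/2475)
Σ b_i: (-68/21)·1 + 11/12·1 + 9/4·1 + 15/14·1 = 1 ✓
b·c: 11/12·32/11 + 9/4·(-91/45) + 15/14·37/20 = 83/840 ≠ 1/2 ⇒ order 1.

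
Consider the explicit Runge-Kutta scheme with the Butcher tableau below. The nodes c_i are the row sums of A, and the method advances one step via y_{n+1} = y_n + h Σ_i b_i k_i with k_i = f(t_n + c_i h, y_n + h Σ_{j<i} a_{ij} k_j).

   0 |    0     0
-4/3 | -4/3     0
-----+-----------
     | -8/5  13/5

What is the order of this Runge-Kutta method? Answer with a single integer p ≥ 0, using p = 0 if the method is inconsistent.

b = (-8/5, 13/5)
c = (0, -4/3)
Σ b_i: (-8/5)·1 + 13/5·1 = 1 ✓
b·c: 13/5·(-4/3) = -52/15 ≠ 1/2 ⇒ order 1.

1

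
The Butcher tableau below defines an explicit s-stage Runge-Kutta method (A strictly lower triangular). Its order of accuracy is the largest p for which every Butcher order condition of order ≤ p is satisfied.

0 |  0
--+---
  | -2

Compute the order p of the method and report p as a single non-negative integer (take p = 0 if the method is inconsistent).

b = (-2)
c = (0)
Σ b_i: (-2)·1 = -2 ≠ 1 ⇒ order 0.

0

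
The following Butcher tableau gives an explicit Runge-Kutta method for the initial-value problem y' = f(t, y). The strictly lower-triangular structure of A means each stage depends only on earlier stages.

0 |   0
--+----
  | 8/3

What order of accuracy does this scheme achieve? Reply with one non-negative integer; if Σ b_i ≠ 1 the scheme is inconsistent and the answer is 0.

b = (8/3)
c = (0)
Σ b_i: 8/3·1 = 8/3 ≠ 1 ⇒ order 0.

0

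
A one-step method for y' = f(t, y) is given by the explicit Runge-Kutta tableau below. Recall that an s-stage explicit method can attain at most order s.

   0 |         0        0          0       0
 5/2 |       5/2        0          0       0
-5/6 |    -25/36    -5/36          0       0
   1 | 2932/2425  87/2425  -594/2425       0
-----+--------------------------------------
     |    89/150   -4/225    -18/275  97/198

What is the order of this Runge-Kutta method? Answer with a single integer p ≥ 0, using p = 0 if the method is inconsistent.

4

b = (89/150, -4/225, -18/275, 97/198)
c = (0, 5/2, -5/6, 1)
Ac = (0, 0, -25/72, 57/194)
Σ b_i: 89/150·1 + (-4/225)·1 + (-18/275)·1 + 97/198·1 = 1 ✓
b·c: (-4/225)·5/2 + (-18/275)·(-5/6) + 97/198·1 = 1/2 ✓
b·c²: (-4/225)·25/4 + (-18/275)·25/36 + 97/198·1 = 1/3 ✓
b·Ac: (-18/275)·(-25/72) + 97/198·57/194 = 1/6 ✓
b·c³: (-4/225)·125/8 + (-18/275)·(-125/216) + 97/198·1 = 1/4 ✓
b·(c∘Ac): (-18/275)·125/432 + 97/198·57/194 = 1/8 ✓
b·Ac²: (-18/275)·(-125/144) + 97/198·21/388 = 1/12 ✓
b·A²c: 97/198·33/388 = 1/24 ✓; 4 stages ⇒ order 4.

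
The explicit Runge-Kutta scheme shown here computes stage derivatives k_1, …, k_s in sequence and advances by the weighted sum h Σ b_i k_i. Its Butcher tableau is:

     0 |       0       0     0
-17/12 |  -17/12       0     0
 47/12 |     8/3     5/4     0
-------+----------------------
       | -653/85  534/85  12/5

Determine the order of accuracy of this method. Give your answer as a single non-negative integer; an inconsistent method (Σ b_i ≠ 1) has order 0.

2

b = (-653/85, 534/85, 12/5)
c = (0, -17/12, 47/12)
Ac = (0, 0, -85/48)
Σ b_i: (-653/85)·1 + 534/85·1 + 12/5·1 = 1 ✓
b·c: 534/85·(-17/12) + 12/5·47/12 = 1/2 ✓
b·c²: 534/85·289/144 + 12/5·2209/144 = 1977/40 ≠ 1/3 ⇒ order 2.
b·Ac: 12/5·(-85/48) = -17/4 ≠ 1/6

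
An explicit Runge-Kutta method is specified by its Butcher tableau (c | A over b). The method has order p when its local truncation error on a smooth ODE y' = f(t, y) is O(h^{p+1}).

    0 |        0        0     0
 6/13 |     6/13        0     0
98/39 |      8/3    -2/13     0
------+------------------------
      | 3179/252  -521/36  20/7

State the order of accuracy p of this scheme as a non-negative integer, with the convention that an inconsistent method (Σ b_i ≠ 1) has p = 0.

b = (3179/252, -521/36, 20/7)
c = (0, 6/13, 98/39)
Ac = (0, 0, -12/169)
Σ b_i: 3179/252·1 + (-521/36)·1 + 20/7·1 = 1 ✓
b·c: (-521/36)·6/13 + 20/7·98/39 = 1/2 ✓
b·c²: (-521/36)·36/169 + 20/7·9604/1521 = 22751/1521 ≠ 1/3 ⇒ order 2.
b·Ac: 20/7·(-12/169) = -240/1183 ≠ 1/6

2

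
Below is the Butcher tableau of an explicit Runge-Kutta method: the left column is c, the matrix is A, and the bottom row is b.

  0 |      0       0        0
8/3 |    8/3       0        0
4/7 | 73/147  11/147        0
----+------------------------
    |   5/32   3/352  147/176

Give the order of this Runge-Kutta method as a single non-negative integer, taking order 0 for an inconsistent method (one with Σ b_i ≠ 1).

3

b = (5/32, 3/352, 147/176)
c = (0, 8/3, 4/7)
Ac = (0, 0, 88/441)
Σ b_i: 5/32·1 + 3/352·1 + 147/176·1 = 1 ✓
b·c: 3/352·8/3 + 147/176·4/7 = 1/2 ✓
b·c²: 3/352·64/9 + 147/176·16/49 = 1/3 ✓
b·Ac: 147/176·88/441 = 1/6 ✓; 3 stages ⇒ order 3.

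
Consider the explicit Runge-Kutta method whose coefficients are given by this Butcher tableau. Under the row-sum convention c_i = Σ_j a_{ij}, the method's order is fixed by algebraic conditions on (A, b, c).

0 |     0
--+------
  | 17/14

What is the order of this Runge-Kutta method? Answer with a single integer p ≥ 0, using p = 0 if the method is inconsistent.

0

b = (17/14)
c = (0)
Σ b_i: 17/14·1 = 17/14 ≠ 1 ⇒ order 0.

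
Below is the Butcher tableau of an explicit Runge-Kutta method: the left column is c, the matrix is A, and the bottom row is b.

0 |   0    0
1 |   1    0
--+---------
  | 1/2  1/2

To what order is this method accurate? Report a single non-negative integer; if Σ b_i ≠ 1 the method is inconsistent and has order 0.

2

b = (1/2, 1/2)
c = (0, 1)
Σ b_i: 1/2·1 + 1/2·1 = 1 ✓
b·c: 1/2·1 = 1/2 ✓; 2 stages ⇒ order 2.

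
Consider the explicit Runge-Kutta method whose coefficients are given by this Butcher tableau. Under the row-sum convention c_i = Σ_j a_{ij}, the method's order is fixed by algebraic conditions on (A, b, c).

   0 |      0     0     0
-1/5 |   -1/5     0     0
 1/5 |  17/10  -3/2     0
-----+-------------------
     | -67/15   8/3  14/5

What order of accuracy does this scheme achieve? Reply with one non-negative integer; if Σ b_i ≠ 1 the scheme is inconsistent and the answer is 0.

b = (-67/15, 8/3, 14/5)
c = (0, -1/5, 1/5)
Ac = (0, 0, 3/10)
Σ b_i: (-67/15)·1 + 8/3·1 + 14/5·1 = 1 ✓
b·c: 8/3·(-1/5) + 14/5·1/5 = 2/75 ≠ 1/2 ⇒ order 1.

1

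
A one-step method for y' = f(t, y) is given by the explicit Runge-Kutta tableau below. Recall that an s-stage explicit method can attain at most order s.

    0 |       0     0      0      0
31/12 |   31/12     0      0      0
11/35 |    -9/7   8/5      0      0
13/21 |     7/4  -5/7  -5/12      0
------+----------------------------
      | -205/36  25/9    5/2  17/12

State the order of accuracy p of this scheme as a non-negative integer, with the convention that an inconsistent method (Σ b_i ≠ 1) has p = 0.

b = (-205/36, 25/9, 5/2, 17/12)
c = (0, 31/12, 11/35, 13/21)
Ac = (0, 0, 62/15, -83/42)
Σ b_i: (-205/36)·1 + 25/9·1 + 5/2·1 + 17/12·1 = 1 ✓
b·c: 25/9·31/12 + 5/2·11/35 + 17/12·13/21 = 3341/378 ≠ 1/2 ⇒ order 1.

1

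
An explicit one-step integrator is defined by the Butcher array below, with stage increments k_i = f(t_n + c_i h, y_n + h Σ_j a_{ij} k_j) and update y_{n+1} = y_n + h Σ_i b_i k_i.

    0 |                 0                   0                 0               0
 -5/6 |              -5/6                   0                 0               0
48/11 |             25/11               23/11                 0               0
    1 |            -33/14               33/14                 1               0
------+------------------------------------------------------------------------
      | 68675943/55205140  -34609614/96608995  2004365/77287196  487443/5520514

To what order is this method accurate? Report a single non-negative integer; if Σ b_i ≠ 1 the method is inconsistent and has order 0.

3

b = (68675943/55205140, -34609614/96608995, 2004365/77287196, 487443/5520514)
c = (0, -5/6, 48/11, 1)
Ac = (0, 0, -115/66, 739/308)
Σ b_i: 68675943/55205140·1 + (-34609614/96608995)·1 + 2004365/77287196·1 + 487443/5520514·1 = 1 ✓
b·c: (-34609614/96608995)·(-5/6) + 2004365/77287196·48/11 + 487443/5520514·1 = 1/2 ✓
b·c²: (-34609614/96608995)·25/36 + 2004365/77287196·2304/121 + 487443/5520514·1 = 1/3 ✓
b·Ac: 2004365/77287196·(-115/66) + 487443/5520514·739/308 = 1/6 ✓
b·c³: (-34609614/96608995)·(-125/216) + 2004365/77287196·110592/1331 + 487443/5520514·1 = 2678496899/1093061772 ≠ 1/4 ⇒ order 3.
b·(c∘Ac): 2004365/77287196·(-920/121) + 487443/5520514·739/308 = 2267707/154574392 ≠ 1/8
b·Ac²: 2004365/77287196·575/396 + 487443/5520514·420347/20328 = 2036893561/1093061772 ≠ 1/12
b·A²c: 487443/5520514·(-115/66) = -1698665/11041028 ≠ 1/24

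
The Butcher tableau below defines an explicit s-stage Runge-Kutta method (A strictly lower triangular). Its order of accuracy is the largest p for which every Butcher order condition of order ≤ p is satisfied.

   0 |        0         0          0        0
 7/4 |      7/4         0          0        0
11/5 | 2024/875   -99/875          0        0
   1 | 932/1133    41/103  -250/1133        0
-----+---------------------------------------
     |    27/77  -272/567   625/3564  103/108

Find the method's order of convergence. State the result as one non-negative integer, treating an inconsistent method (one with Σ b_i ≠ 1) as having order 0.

b = (27/77, -272/567, 625/3564, 103/108)
c = (0, 7/4, 11/5, 1)
Ac = (0, 0, -99/500, 87/412)
Σ b_i: 27/77·1 + (-272/567)·1 + 625/3564·1 + 103/108·1 = 1 ✓
b·c: (-272/567)·7/4 + 625/3564·11/5 + 103/108·1 = 1/2 ✓
b·c²: (-272/567)·49/16 + 625/3564·121/25 + 103/108·1 = 1/3 ✓
b·Ac: 625/3564·(-99/500) + 103/108·87/412 = 1/6 ✓
b·c³: (-272/567)·343/64 + 625/3564·1331/125 + 103/108·1 = 1/4 ✓
b·(c∘Ac): 625/3564·(-1089/2500) + 103/108·87/412 = 1/8 ✓
b·Ac²: 625/3564·(-693/2000) + 103/108·249/1648 = 1/12 ✓
b·A²c: 103/108·9/206 = 1/24 ✓; 4 stages ⇒ order 4.

4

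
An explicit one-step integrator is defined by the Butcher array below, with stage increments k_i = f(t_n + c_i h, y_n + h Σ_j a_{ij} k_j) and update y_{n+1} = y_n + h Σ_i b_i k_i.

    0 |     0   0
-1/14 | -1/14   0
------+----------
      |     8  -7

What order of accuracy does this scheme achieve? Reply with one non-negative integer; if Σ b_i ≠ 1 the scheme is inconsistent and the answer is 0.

b = (8, -7)
c = (0, -1/14)
Σ b_i: 8·1 + (-7)·1 = 1 ✓
b·c: (-7)·(-1/14) = 1/2 ✓; 2 stages ⇒ order 2.

2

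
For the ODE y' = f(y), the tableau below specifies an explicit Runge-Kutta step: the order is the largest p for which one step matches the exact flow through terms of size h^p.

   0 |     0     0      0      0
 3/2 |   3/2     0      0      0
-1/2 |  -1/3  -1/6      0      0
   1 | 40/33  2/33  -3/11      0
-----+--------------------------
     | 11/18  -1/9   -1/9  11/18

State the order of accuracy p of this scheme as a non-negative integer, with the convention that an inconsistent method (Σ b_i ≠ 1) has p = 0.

b = (11/18, -1/9, -1/9, 11/18)
c = (0, 3/2, -1/2, 1)
Ac = (0, 0, -1/4, 5/22)
Σ b_i: 11/18·1 + (-1/9)·1 + (-1/9)·1 + 11/18·1 = 1 ✓
b·c: (-1/9)·3/2 + (-1/9)·(-1/2) + 11/18·1 = 1/2 ✓
b·c²: (-1/9)·9/4 + (-1/9)·1/4 + 11/18·1 = 1/3 ✓
b·Ac: (-1/9)·(-1/4) + 11/18·5/22 = 1/6 ✓
b·c³: (-1/9)·27/8 + (-1/9)·(-1/8) + 11/18·1 = 1/4 ✓
b·(c∘Ac): (-1/9)·1/8 + 11/18·5/22 = 1/8 ✓
b·Ac²: (-1/9)·(-3/8) + 11/18·3/44 = 1/12 ✓
b·A²c: 11/18·3/44 = 1/24 ✓; 4 stages ⇒ order 4.

4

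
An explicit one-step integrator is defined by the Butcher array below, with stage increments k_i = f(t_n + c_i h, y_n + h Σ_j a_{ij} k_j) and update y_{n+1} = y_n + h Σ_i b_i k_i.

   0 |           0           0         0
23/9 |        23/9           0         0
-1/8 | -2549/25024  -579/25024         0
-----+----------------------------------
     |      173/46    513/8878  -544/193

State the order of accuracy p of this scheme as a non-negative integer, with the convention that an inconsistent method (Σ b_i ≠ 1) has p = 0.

3

b = (173/46, 513/8878, -544/193)
c = (0, 23/9, -1/8)
Ac = (0, 0, -193/3264)
Σ b_i: 173/46·1 + 513/8878·1 + (-544/193)·1 = 1 ✓
b·c: 513/8878·23/9 + (-544/193)·(-1/8) = 1/2 ✓
b·c²: 513/8878·529/81 + (-544/193)·1/64 = 1/3 ✓
b·Ac: (-544/193)·(-193/3264) = 1/6 ✓; 3 stages ⇒ order 3.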